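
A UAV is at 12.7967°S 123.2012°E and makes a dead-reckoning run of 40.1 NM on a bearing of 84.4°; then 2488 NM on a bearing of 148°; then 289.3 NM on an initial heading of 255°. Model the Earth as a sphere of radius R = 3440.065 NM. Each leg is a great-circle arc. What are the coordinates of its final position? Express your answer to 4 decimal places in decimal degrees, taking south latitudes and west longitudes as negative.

latitude -46.5014°, longitude 147.1091°

Apply the spherical direct solution leg by leg, carrying full precision between legs.
Leg 1: from (-12.7967°, 123.2012°), δ = 40.1/3440.065 = 0.011657 rad, θ = 84.4° → φ = -12.7307°, λ = 123.8826°.
Leg 2: from (-12.7307°, 123.8826°), δ = 2488/3440.065 = 0.723242 rad, θ = 148° → φ = -45.4516°, λ = 153.8784°.
Leg 3: from (-45.4516°, 153.8784°), δ = 289.3/3440.065 = 0.084097 rad, θ = 255° → φ = -46.5014°, λ = 147.1091°.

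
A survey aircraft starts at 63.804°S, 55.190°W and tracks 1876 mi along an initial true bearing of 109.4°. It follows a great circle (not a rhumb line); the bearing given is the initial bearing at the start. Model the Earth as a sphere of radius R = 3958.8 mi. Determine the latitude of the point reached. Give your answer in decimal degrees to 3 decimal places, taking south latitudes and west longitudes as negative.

Angular distance δ = d/R = 1876 / 3958.8 = 0.473881 rad.
Converting: φ₁ = -1.113590 rad, θ = 1.909390 rad.
Destination latitude: φ₂ = arcsin( sin φ₁ cos δ + cos φ₁ sin δ cos θ ) = arcsin(-0.865325) = -59.920°.
For the longitude increment, Δλ = atan2( sin θ sin δ cos φ₁, cos δ − sin φ₁ sin φ₂ ) = atan2(0.190012, 0.113357) = 59.181°.
λ₂ = λ₁ + Δλ = 3.991°.

latitude -59.920°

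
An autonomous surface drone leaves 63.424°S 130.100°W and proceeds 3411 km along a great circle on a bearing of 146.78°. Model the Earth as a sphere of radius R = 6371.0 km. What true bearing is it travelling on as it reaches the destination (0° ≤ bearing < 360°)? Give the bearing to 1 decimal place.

final bearing 61.3°

δ = 3411/6371 = 0.535395 rad (30.6759°).
With φ₁ = -63.424° = -1.106958 rad and θ = 146.78° = 2.561794 rad:
Destination latitude: φ₂ = arcsin( sin φ₁ cos δ + cos φ₁ sin δ cos θ ) = arcsin(-0.960139) = -73.768°.
Then Δλ = atan2(0.125046, 0.001375) = 1.559803 rad, from sin θ sin δ cos φ₁ over cos δ − sin φ₁ sin φ₂.
λ₂ = λ₁ + Δλ = -40.730°.
The forward bearing on arrival equals the back-azimuth from the destination plus 180°.
Back-azimuth from P₂ (-73.8°, -40.7°) to P₁ (-63.4°, -130.1°), with Δλ' = λ₁ − λ₂ = -89.4°: atan2( sin Δλ' cos φ₁ , cos φ₂ sin φ₁ − sin φ₂ cos φ₁ cos Δλ' ) = 241.3°.
Final bearing = (241.3° + 180°) mod 360° = 61.3°.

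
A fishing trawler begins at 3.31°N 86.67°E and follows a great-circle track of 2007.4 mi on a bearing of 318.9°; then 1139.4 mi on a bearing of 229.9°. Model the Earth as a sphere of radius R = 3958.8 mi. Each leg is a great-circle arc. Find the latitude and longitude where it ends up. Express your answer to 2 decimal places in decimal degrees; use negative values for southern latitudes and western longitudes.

latitude 13.44°, longitude 53.22°

Apply the spherical direct solution leg by leg, carrying full precision between legs.
Leg 1: from (3.31°, 86.67°), δ = 2007.4/3958.8 = 0.507073 rad, θ = 318.9° → φ = 24.57°, λ = 66.12°.
Leg 2: from (24.57°, 66.12°), δ = 1139.4/3958.8 = 0.287814 rad, θ = 229.9° → φ = 13.44°, λ = 53.22°.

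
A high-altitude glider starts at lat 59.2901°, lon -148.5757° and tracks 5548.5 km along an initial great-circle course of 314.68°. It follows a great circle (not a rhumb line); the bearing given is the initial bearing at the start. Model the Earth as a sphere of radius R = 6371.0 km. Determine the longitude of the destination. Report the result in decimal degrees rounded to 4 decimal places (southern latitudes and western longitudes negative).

Angular distance δ = d/R = 5548.5 / 6371 = 0.870899 rad.
Start latitude φ₁ = 1.034807 rad; initial bearing θ = 5.492202 rad.
Applying the spherical law of cosines for sides, sin φ₂ = sin φ₁ cos δ + cos φ₁ sin δ cos θ = 0.828479, so φ₂ = 55.9428°.
Then Δλ = atan2(-0.277757, -0.068158) = -1.811428 rad, from sin θ sin δ cos φ₁ over cos δ − sin φ₁ sin φ₂.
λ₂ = -148.5757° + -103.7872° = -252.3629°, normalized to (−180°, 180°] → 107.6371°.

longitude 107.6371°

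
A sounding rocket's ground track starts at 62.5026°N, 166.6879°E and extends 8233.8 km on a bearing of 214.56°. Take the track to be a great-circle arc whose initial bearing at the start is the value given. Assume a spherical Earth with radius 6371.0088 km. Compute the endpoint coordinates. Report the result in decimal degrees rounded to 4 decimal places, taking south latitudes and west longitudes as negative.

Central angle δ = d/R = 1.292386 rad.
With φ₁ = 62.5026° = 1.090876 rad and θ = 214.56° = 3.744778 rad:
sin φ₂ = sin φ₁ cos δ + cos φ₁ sin δ cos θ = (0.887032)(0.274828) + (0.461708)(0.961493)(-0.823533) = -0.121809
φ₂ = asin(-0.121809) = -0.122113 rad = -6.9965°.
For the longitude increment, Δλ = atan2( sin θ sin δ cos φ₁, cos δ − sin φ₁ sin φ₂ ) = atan2(-0.251827, 0.382877) = -33.3339°.
Hence λ₂ = 166.6879° + -33.3339° = 133.3540°.

latitude -6.9965°, longitude 133.3540°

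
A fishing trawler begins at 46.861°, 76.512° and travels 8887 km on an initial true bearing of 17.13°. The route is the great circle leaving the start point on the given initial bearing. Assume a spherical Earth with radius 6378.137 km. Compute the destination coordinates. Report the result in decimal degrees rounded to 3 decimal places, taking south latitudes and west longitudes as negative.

Angular distance δ = d/R = 8887 / 6378.137 = 1.393354 rad.
Converting: φ₁ = 0.817879 rad, θ = 0.298975 rad.
Applying the spherical law of cosines for sides, sin φ₂ = sin φ₁ cos δ + cos φ₁ sin δ cos θ = 0.771979, so φ₂ = 50.532°.
Δλ = atan2( sin θ sin δ cos φ₁ , cos δ − sin φ₁ sin φ₂ ) = atan2(0.198236, -0.386798) = 2.667991 rad = 152.865°.
λ₂ = 76.512° + 152.865° = 229.377°, normalized to (−180°, 180°] → -130.623°.

latitude 50.532°, longitude -130.623°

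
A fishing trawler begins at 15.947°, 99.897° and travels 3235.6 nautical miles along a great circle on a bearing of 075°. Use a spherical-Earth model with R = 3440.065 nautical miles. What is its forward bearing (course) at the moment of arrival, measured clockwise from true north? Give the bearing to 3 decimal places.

Angular distance δ = d/R = 3235.6 / 3440.065 = 0.940564 rad.
Converting: φ₁ = 0.278328 rad, θ = 1.308997 rad.
Destination latitude: φ₂ = arcsin( sin φ₁ cos δ + cos φ₁ sin δ cos θ ) = arcsin(0.362969) = 21.283°.
Δλ = atan2( sin θ sin δ cos φ₁ , cos δ − sin φ₁ sin φ₂ ) = atan2(0.750331, 0.489608) = 0.992650 rad = 56.875°.
Hence λ₂ = 99.897° + 56.875° = 156.772°.
The forward bearing on arrival equals the back-azimuth from the destination plus 180°.
Back-azimuth from P₂ (21.283°, 156.772°) to P₁ (15.947°, 99.897°), with Δλ' = λ₁ − λ₂ = -56.875°: atan2( sin Δλ' cos φ₁ , cos φ₂ sin φ₁ − sin φ₂ cos φ₁ cos Δλ' ) = 274.636°.
Final bearing = (274.636° + 180°) mod 360° = 94.636°.

final bearing 94.636°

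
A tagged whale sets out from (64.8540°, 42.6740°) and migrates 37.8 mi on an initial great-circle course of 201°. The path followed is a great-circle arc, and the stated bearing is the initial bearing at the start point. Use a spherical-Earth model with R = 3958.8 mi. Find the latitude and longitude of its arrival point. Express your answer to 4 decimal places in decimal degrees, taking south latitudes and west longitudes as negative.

Central angle δ = d/R = 0.009548 rad.
With φ₁ = 64.8540° = 1.131916 rad and θ = 201° = 3.508112 rad:
Destination latitude: φ₂ = arcsin( sin φ₁ cos δ + cos φ₁ sin δ cos θ ) = arcsin(0.901399) = 64.3426°.
Δλ = atan2( sin θ sin δ cos φ₁ , cos δ − sin φ₁ sin φ₂ ) = atan2(-0.001454, 0.183983) = -0.007903 rad = -0.4528°.
Hence λ₂ = 42.6740° + -0.4528° = 42.2212°.

latitude 64.3426°, longitude 42.2212°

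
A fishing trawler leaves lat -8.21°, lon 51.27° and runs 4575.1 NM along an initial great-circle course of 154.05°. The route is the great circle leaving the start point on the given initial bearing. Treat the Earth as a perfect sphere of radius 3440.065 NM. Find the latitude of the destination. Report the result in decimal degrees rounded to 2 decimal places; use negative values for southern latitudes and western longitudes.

Central angle δ = d/R = 1.329946 rad.
Converting: φ₁ = -0.143292 rad, θ = 2.688680 rad.
Applying the spherical law of cosines for sides, sin φ₂ = sin φ₁ cos δ + cos φ₁ sin δ cos θ = -0.898335, so φ₂ = -63.94°.
Then Δλ = atan2(0.420601, 0.110245) = 1.314450 rad, from sin θ sin δ cos φ₁ over cos δ − sin φ₁ sin φ₂.
λ₂ = 51.27° + 75.31° = 126.58°.

latitude -63.94°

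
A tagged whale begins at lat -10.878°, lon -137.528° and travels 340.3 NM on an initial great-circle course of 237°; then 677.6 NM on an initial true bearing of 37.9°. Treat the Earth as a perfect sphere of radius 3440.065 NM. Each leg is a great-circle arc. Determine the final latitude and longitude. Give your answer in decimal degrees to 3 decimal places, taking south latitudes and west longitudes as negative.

Apply the spherical direct solution leg by leg, carrying full precision between legs.
Leg 1: from (-10.878°, -137.528°), δ = 340.3/3440.065 = 0.098923 rad, θ = 237° → φ = -13.923°, λ = -142.423°.
Leg 2: from (-13.923°, -142.423°), δ = 677.6/3440.065 = 0.196973 rad, θ = 37.9° → φ = -4.938°, λ = -135.493°.

latitude -4.938°, longitude -135.493°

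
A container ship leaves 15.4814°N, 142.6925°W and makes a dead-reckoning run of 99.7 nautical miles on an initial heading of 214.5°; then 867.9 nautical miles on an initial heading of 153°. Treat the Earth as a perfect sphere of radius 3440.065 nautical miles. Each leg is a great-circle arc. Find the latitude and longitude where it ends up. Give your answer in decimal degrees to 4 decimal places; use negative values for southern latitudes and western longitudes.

Apply the spherical direct solution leg by leg, carrying full precision between legs.
Leg 1: from (15.4814°, -142.6925°), δ = 99.7/3440.065 = 0.028982 rad, θ = 214.5° → φ = 14.1108°, λ = -143.6622°.
Leg 2: from (14.1108°, -143.6622°), δ = 867.9/3440.065 = 0.252292 rad, θ = 153° → φ = 1.1675°, λ = -137.1537°.

latitude 1.1675°, longitude -137.1537°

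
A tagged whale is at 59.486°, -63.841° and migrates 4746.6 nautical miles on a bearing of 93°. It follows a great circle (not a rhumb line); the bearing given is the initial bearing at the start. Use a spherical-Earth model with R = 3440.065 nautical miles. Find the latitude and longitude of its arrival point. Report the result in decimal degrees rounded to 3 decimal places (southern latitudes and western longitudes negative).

latitude 7.901°, longitude 17.995°

Central angle δ = d/R = 1.379800 rad.
With φ₁ = 59.486° = 1.038227 rad and θ = 93° = 1.623156 rad:
Destination latitude: φ₂ = arcsin( sin φ₁ cos δ + cos φ₁ sin δ cos θ ) = arcsin(0.137456) = 7.901°.
Δλ = atan2( sin θ sin δ cos φ₁ , cos δ − sin φ₁ sin φ₂ ) = atan2(0.497833, 0.071419) = 1.428309 rad = 81.836°.
λ₂ = λ₁ + Δλ = 17.995°.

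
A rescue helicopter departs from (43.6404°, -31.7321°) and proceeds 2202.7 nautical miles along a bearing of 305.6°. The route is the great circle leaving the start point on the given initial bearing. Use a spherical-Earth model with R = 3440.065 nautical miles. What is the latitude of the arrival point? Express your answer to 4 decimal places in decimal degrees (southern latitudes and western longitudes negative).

Central angle δ = d/R = 0.640308 rad.
Start latitude φ₁ = 0.761669 rad; initial bearing θ = 5.333726 rad.
Destination latitude: φ₂ = arcsin( sin φ₁ cos δ + cos φ₁ sin δ cos θ ) = arcsin(0.805110) = 53.6209°.
Then Δλ = atan2(-0.351552, 0.246281) = -0.959699 rad, from sin θ sin δ cos φ₁ over cos δ − sin φ₁ sin φ₂.
λ₂ = λ₁ + Δλ = -86.7188°.

latitude 53.6209°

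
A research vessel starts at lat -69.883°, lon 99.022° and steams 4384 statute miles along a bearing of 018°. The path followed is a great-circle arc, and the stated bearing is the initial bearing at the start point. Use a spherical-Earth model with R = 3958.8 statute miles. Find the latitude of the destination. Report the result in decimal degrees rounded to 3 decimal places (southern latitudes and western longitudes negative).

latitude -7.302°

δ = 4384/3958.8 = 1.107406 rad (63.4497°).
Converting: φ₁ = -1.219688 rad, θ = 0.314159 rad.
Destination latitude: φ₂ = arcsin( sin φ₁ cos δ + cos φ₁ sin δ cos θ ) = arcsin(-0.127105) = -7.302°.
Δλ = atan2( sin θ sin δ cos φ₁ , cos δ − sin φ₁ sin φ₂ ) = atan2(0.095074, 0.327633) = 0.282429 rad = 16.182°.
λ₂ = λ₁ + Δλ = 115.204°.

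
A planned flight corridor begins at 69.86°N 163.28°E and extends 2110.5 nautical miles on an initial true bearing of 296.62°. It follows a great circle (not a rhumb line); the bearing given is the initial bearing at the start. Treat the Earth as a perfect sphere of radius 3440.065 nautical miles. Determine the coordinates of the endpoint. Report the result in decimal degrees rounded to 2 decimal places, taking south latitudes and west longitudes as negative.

Angular distance δ = d/R = 2110.5 / 3440.065 = 0.613506 rad.
Converting: φ₁ = 1.219287 rad, θ = 5.176996 rad.
sin φ₂ = sin φ₁ cos δ + cos φ₁ sin δ cos θ = (0.938854)(0.817635) + (0.344315)(0.575737)(0.448071) = 0.856463
φ₂ = asin(0.856463) = 1.028378 rad = 58.92°.
For the longitude increment, Δλ = atan2( sin θ sin δ cos φ₁, cos δ − sin φ₁ sin φ₂ ) = atan2(-0.177222, 0.013541) = -85.63°.
λ₂ = 163.28° + -85.63° = 77.65°.

latitude 58.92°, longitude 77.65°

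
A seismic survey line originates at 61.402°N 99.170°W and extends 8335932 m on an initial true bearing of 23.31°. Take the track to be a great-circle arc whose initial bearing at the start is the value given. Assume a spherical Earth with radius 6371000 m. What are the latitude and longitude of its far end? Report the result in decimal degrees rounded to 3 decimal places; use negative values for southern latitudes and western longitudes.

The arc subtends δ = 8335932/6371000 = 1.308418 rad at the centre.
Converting: φ₁ = 1.071667 rad, θ = 0.406836 rad.
sin φ₂ = sin φ₁ cos δ + cos φ₁ sin δ cos θ = (0.878000)(0.259378) + (0.478661)(0.965776)(0.918377) = 0.652281
φ₂ = asin(0.652281) = 0.710590 rad = 40.714°.
For the longitude increment, Δλ = atan2( sin θ sin δ cos φ₁, cos δ − sin φ₁ sin φ₂ ) = atan2(0.182927, -0.313324) = 149.723°.
λ₂ = λ₁ + Δλ = 50.553°.

latitude 40.714°, longitude 50.553°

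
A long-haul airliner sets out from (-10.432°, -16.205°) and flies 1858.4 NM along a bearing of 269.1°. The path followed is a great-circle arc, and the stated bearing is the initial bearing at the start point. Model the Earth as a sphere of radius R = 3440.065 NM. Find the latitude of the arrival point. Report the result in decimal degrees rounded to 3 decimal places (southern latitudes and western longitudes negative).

Central angle δ = d/R = 0.540222 rad.
Start latitude φ₁ = -0.182073 rad; initial bearing θ = 4.696681 rad.
sin φ₂ = sin φ₁ cos δ + cos φ₁ sin δ cos θ = (-0.181068)(0.857594) + (0.983470)(0.514327)(-0.015707) = -0.163228
φ₂ = asin(-0.163228) = -0.163962 rad = -9.394°.
Δλ = atan2( sin θ sin δ cos φ₁ , cos δ − sin φ₁ sin φ₂ ) = atan2(-0.505763, 0.828039) = -0.548320 rad = -31.416°.
λ₂ = -16.205° + -31.416° = -47.621°.

latitude -9.394°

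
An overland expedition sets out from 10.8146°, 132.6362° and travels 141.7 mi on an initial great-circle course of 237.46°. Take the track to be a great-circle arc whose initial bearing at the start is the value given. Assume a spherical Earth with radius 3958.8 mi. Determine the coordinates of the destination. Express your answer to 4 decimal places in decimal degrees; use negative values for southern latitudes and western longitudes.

Angular distance δ = d/R = 141.7 / 3958.8 = 0.035794 rad.
Start latitude φ₁ = 0.188750 rad; initial bearing θ = 4.144459 rad.
Destination latitude: φ₂ = arcsin( sin φ₁ cos δ + cos φ₁ sin δ cos θ ) = arcsin(0.168604) = 9.7067°.
For the longitude increment, Δλ = atan2( sin θ sin δ cos φ₁, cos δ − sin φ₁ sin φ₂ ) = atan2(-0.029632, 0.967724) = -1.7539°.
Hence λ₂ = 132.6362° + -1.7539° = 130.8823°.

latitude 9.7067°, longitude 130.8823°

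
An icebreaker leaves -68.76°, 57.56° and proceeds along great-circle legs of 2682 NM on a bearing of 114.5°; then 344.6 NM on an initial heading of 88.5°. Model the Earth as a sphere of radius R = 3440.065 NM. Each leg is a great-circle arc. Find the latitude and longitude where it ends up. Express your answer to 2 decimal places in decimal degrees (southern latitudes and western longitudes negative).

Apply the spherical direct solution leg by leg, carrying full precision between legs.
Leg 1: from (-68.76°, 57.56°), δ = 2682/3440.065 = 0.779636 rad, θ = 114.5° → φ = -50.22°, λ = 148.82°.
Leg 2: from (-50.22°, 148.82°), δ = 344.6/3440.065 = 0.100173 rad, θ = 88.5° → φ = -49.72°, λ = 157.72°.

latitude -49.72°, longitude 157.72°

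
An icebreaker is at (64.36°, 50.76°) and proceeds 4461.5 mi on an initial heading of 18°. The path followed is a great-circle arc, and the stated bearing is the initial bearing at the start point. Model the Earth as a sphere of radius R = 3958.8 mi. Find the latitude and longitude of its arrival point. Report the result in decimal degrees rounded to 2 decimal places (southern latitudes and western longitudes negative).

latitude 49.36°, longitude -154.61°

The arc subtends δ = 4461.5/3958.8 = 1.126983 rad at the centre.
Converting: φ₁ = 1.123294 rad, θ = 0.314159 rad.
Applying the spherical law of cosines for sides, sin φ₂ = sin φ₁ cos δ + cos φ₁ sin δ cos θ = 0.758772, so φ₂ = 49.36°.
For the longitude increment, Δλ = atan2( sin θ sin δ cos φ₁, cos δ − sin φ₁ sin φ₂ ) = atan2(0.120762, -0.254670) = 154.63°.
λ₂ = 50.76° + 154.63° = 205.39°, normalized to (−180°, 180°] → -154.61°.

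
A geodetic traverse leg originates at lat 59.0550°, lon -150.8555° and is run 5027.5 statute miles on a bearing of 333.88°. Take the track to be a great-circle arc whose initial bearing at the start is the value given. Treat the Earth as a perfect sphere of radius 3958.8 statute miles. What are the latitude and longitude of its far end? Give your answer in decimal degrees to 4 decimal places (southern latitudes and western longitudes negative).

Central angle δ = d/R = 1.269956 rad.
Start latitude φ₁ = 1.030704 rad; initial bearing θ = 5.827305 rad.
Applying the spherical law of cosines for sides, sin φ₂ = sin φ₁ cos δ + cos φ₁ sin δ cos θ = 0.695109, so φ₂ = 44.0359°.
Then Δλ = atan2(-0.216217, -0.299845) = -2.516848 rad, from sin θ sin δ cos φ₁ over cos δ − sin φ₁ sin φ₂.
λ₂ = -150.8555° + -144.2048° = -295.0603°, normalized to (−180°, 180°] → 64.9397°.

latitude 44.0359°, longitude 64.9397°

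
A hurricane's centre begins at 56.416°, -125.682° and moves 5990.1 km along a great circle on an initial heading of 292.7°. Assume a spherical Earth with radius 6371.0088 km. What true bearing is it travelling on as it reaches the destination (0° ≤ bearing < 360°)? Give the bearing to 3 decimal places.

final bearing 223.013°

δ = 5990.1/6371.0088 = 0.940212 rad (53.8702°).
Converting: φ₁ = 0.984645 rad, θ = 5.108579 rad.
Destination latitude: φ₂ = arcsin( sin φ₁ cos δ + cos φ₁ sin δ cos θ ) = arcsin(0.663609) = 41.576°.
Then Δλ = atan2(-0.412169, 0.036780) = -1.481797 rad, from sin θ sin δ cos φ₁ over cos δ − sin φ₁ sin φ₂.
λ₂ = -125.682° + -84.901° = -210.583°, normalized to (−180°, 180°] → 149.417°.
The forward bearing on arrival equals the back-azimuth from the destination plus 180°.
Back-azimuth from P₂ (41.576°, 149.417°) to P₁ (56.416°, -125.682°), with Δλ' = λ₁ − λ₂ = -275.099°: atan2( sin Δλ' cos φ₁ , cos φ₂ sin φ₁ − sin φ₂ cos φ₁ cos Δλ' ) = 43.013°.
Final bearing = (43.013° + 180°) mod 360° = 223.013°.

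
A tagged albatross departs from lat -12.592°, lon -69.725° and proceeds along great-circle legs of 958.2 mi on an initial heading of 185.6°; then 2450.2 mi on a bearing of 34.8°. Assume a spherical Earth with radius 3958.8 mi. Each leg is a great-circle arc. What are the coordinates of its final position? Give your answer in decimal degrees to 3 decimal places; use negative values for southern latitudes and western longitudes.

latitude 3.712°, longitude -51.843°

Apply the spherical direct solution leg by leg, carrying full precision between legs.
Leg 1: from (-12.592°, -69.725°), δ = 958.2/3958.8 = 0.242043 rad, θ = 185.6° → φ = -26.389°, λ = -71.221°.
Leg 2: from (-26.389°, -71.221°), δ = 2450.2/3958.8 = 0.618925 rad, θ = 34.8° → φ = 3.712°, λ = -51.843°.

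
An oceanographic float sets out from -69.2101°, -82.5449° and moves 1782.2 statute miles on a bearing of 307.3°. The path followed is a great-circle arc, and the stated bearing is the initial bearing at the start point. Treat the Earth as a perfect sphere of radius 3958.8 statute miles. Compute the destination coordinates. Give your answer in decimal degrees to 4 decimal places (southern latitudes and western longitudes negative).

The arc subtends δ = 1782.2/3958.8 = 0.450187 rad at the centre.
Start latitude φ₁ = -1.207944 rad; initial bearing θ = 5.363397 rad.
Destination latitude: φ₂ = arcsin( sin φ₁ cos δ + cos φ₁ sin δ cos θ ) = arcsin(-0.748148) = -48.4302°.
Then Δλ = atan2(-0.122859, 0.200931) = -0.548795 rad, from sin θ sin δ cos φ₁ over cos δ − sin φ₁ sin φ₂.
Hence λ₂ = -82.5449° + -31.4436° = -113.9885°.

latitude -48.4302°, longitude -113.9885°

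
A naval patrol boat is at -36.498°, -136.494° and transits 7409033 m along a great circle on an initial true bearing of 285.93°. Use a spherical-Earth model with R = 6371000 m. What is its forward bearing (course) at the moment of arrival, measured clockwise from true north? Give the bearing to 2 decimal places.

final bearing 309.34°

Central angle δ = d/R = 1.162931 rad.
With φ₁ = -36.498° = -0.637010 rad and θ = 285.93° = 4.990420 rad:
sin φ₂ = sin φ₁ cos δ + cos φ₁ sin δ cos θ = (-0.594795)(0.396651) + (0.803878)(0.917970)(0.274463) = -0.033390
φ₂ = asin(-0.033390) = -0.033396 rad = -1.913°.
Then Δλ = atan2(-0.709597, 0.376791) = -1.082663 rad, from sin θ sin δ cos φ₁ over cos δ − sin φ₁ sin φ₂.
λ₂ = -136.494° + -62.032° = -198.526°, normalized to (−180°, 180°] → 161.474°.
The forward bearing on arrival equals the back-azimuth from the destination plus 180°.
Back-azimuth from P₂ (-1.91°, 161.47°) to P₁ (-36.50°, -136.49°), with Δλ' = λ₁ − λ₂ = -297.97°: atan2( sin Δλ' cos φ₁ , cos φ₂ sin φ₁ − sin φ₂ cos φ₁ cos Δλ' ) = 129.34°.
Final bearing = (129.34° + 180°) mod 360° = 309.34°.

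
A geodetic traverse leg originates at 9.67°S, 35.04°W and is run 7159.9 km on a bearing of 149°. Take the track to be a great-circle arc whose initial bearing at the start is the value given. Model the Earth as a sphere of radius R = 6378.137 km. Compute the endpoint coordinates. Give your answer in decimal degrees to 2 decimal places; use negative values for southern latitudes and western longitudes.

δ = 7159.9/6378.137 = 1.122569 rad (64.3185°).
With φ₁ = -9.67° = -0.168773 rad and θ = 149° = 2.600541 rad:
Applying the spherical law of cosines for sides, sin φ₂ = sin φ₁ cos δ + cos φ₁ sin δ cos θ = -0.834312, so φ₂ = -56.54°.
Δλ = atan2( sin θ sin δ cos φ₁ , cos δ − sin φ₁ sin φ₂ ) = atan2(0.457566, 0.293226) = 1.000888 rad = 57.35°.
Hence λ₂ = -35.04° + 57.35° = 22.31°.

latitude -56.54°, longitude 22.31°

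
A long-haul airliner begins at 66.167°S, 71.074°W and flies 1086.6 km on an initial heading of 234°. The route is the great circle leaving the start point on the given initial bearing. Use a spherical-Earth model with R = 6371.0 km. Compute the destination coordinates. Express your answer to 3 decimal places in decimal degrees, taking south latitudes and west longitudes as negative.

latitude -70.350°, longitude -95.175°

Central angle δ = d/R = 0.170554 rad.
Start latitude φ₁ = -1.154832 rad; initial bearing θ = 4.084070 rad.
Applying the spherical law of cosines for sides, sin φ₂ = sin φ₁ cos δ + cos φ₁ sin δ cos θ = -0.941767, so φ₂ = -70.350°.
Δλ = atan2( sin θ sin δ cos φ₁ , cos δ − sin φ₁ sin φ₂ ) = atan2(-0.055484, 0.124031) = -0.420642 rad = -24.101°.
λ₂ = λ₁ + Δλ = -95.175°.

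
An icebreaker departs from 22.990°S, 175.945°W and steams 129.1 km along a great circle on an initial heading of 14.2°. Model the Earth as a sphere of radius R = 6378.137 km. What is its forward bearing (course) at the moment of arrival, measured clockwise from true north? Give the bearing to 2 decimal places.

final bearing 14.08°

The arc subtends δ = 129.1/6378.137 = 0.020241 rad at the centre.
Converting: φ₁ = -0.401251 rad, θ = 0.247837 rad.
Applying the spherical law of cosines for sides, sin φ₂ = sin φ₁ cos δ + cos φ₁ sin δ cos θ = -0.372428, so φ₂ = -21.865°.
For the longitude increment, Δλ = atan2( sin θ sin δ cos φ₁, cos δ − sin φ₁ sin φ₂ ) = atan2(0.004571, 0.854336) = 0.307°.
Hence λ₂ = -175.945° + 0.307° = -175.638°.
The forward bearing on arrival equals the back-azimuth from the destination plus 180°.
Back-azimuth from P₂ (-21.87°, -175.64°) to P₁ (-22.99°, -175.94°), with Δλ' = λ₁ − λ₂ = -0.31°: atan2( sin Δλ' cos φ₁ , cos φ₂ sin φ₁ − sin φ₂ cos φ₁ cos Δλ' ) = 194.08°.
Final bearing = (194.08° + 180°) mod 360° = 14.08°.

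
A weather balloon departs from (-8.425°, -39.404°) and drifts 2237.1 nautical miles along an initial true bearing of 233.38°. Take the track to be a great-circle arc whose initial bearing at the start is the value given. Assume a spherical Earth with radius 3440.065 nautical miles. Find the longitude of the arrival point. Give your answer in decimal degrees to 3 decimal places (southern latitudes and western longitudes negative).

Central angle δ = d/R = 0.650307 rad.
Start latitude φ₁ = -0.147044 rad; initial bearing θ = 4.073249 rad.
Applying the spherical law of cosines for sides, sin φ₂ = sin φ₁ cos δ + cos φ₁ sin δ cos θ = -0.473856, so φ₂ = -28.285°.
For the longitude increment, Δλ = atan2( sin θ sin δ cos φ₁, cos δ − sin φ₁ sin φ₂ ) = atan2(-0.480681, 0.726471) = -33.491°.
Hence λ₂ = -39.404° + -33.491° = -72.895°.

longitude -72.895°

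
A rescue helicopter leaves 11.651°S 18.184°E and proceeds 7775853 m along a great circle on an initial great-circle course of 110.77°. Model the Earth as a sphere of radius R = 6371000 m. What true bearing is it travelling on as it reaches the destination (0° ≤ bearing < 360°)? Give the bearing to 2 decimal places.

δ = 7775853/6371000 = 1.220507 rad (69.9299°).
With φ₁ = -11.651° = -0.203348 rad and θ = 110.77° = 1.933301 rad:
Applying the spherical law of cosines for sides, sin φ₂ = sin φ₁ cos δ + cos φ₁ sin δ cos θ = -0.395523, so φ₂ = -23.299°.
For the longitude increment, Δλ = atan2( sin θ sin δ cos φ₁, cos δ − sin φ₁ sin φ₂ ) = atan2(0.860136, 0.263293) = 72.980°.
Hence λ₂ = 18.184° + 72.980° = 91.164°.
The forward bearing on arrival equals the back-azimuth from the destination plus 180°.
Back-azimuth from P₂ (-23.30°, 91.16°) to P₁ (-11.65°, 18.18°), with Δλ' = λ₁ − λ₂ = -72.98°: atan2( sin Δλ' cos φ₁ , cos φ₂ sin φ₁ − sin φ₂ cos φ₁ cos Δλ' ) = 265.60°.
Final bearing = (265.60° + 180°) mod 360° = 85.60°.

final bearing 85.60°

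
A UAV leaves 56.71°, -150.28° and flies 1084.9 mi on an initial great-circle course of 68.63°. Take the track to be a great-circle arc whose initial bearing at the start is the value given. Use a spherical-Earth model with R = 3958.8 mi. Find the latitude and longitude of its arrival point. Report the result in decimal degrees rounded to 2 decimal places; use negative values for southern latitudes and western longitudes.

latitude 59.19°, longitude -120.81°

Angular distance δ = d/R = 1084.9 / 3958.8 = 0.274048 rad.
Start latitude φ₁ = 0.989776 rad; initial bearing θ = 1.197819 rad.
sin φ₂ = sin φ₁ cos δ + cos φ₁ sin δ cos θ = (0.835903)(0.962683) + (0.548877)(0.270630)(0.364389) = 0.858837
φ₂ = asin(0.858837) = 1.032996 rad = 59.19°.
Δλ = atan2( sin θ sin δ cos φ₁ , cos δ − sin φ₁ sin φ₂ ) = atan2(0.138330, 0.244778) = 0.514380 rad = 29.47°.
Hence λ₂ = -150.28° + 29.47° = -120.81°.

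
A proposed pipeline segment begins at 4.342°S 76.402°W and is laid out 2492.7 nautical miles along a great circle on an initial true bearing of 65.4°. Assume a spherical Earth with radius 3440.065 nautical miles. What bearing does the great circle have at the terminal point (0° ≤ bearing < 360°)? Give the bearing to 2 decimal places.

final bearing 68.29°

The arc subtends δ = 2492.7/3440.065 = 0.724608 rad at the centre.
Start latitude φ₁ = -0.075782 rad; initial bearing θ = 1.141445 rad.
sin φ₂ = sin φ₁ cos δ + cos φ₁ sin δ cos θ = (-0.075710)(0.748759) + (0.997130)(0.662842)(0.416281) = 0.218448
φ₂ = asin(0.218448) = 0.220224 rad = 12.618°.
Then Δλ = atan2(0.600950, 0.765298) = 0.665682 rad, from sin θ sin δ cos φ₁ over cos δ − sin φ₁ sin φ₂.
Hence λ₂ = -76.402° + 38.141° = -38.261°.
The forward bearing on arrival equals the back-azimuth from the destination plus 180°.
Back-azimuth from P₂ (12.62°, -38.26°) to P₁ (-4.34°, -76.40°), with Δλ' = λ₁ − λ₂ = -38.14°: atan2( sin Δλ' cos φ₁ , cos φ₂ sin φ₁ − sin φ₂ cos φ₁ cos Δλ' ) = 248.29°.
Final bearing = (248.29° + 180°) mod 360° = 68.29°.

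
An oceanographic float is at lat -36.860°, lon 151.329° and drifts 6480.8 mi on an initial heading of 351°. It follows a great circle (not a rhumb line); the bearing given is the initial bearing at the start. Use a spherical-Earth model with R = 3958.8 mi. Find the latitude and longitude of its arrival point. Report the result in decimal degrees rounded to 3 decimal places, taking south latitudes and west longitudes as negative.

latitude 55.918°, longitude 135.155°

Angular distance δ = d/R = 6480.8 / 3958.8 = 1.637062 rad.
Start latitude φ₁ = -0.643328 rad; initial bearing θ = 6.126106 rad.
sin φ₂ = sin φ₁ cos δ + cos φ₁ sin δ cos θ = (-0.599862)(-0.066217) + (0.800104)(0.997805)(0.987688) = 0.828240
φ₂ = asin(0.828240) = 0.975959 rad = 55.918°.
Δλ = atan2( sin θ sin δ cos φ₁ , cos δ − sin φ₁ sin φ₂ ) = atan2(-0.124889, 0.430612) = -0.282282 rad = -16.174°.
Hence λ₂ = 151.329° + -16.174° = 135.155°.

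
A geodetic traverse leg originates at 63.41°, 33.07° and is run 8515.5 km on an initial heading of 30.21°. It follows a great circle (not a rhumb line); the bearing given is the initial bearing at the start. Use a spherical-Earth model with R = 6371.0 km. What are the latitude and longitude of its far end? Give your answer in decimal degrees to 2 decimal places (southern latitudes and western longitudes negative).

The arc subtends δ = 8515.5/6371 = 1.336603 rad at the centre.
Start latitude φ₁ = 1.106713 rad; initial bearing θ = 0.527264 rad.
Destination latitude: φ₂ = arcsin( sin φ₁ cos δ + cos φ₁ sin δ cos θ ) = arcsin(0.583767) = 35.72°.
Δλ = atan2( sin θ sin δ cos φ₁ , cos δ − sin φ₁ sin φ₂ ) = atan2(0.219073, -0.289966) = 2.494573 rad = 142.93°.
Hence λ₂ = 33.07° + 142.93° = 176.00°.

latitude 35.72°, longitude 176.00°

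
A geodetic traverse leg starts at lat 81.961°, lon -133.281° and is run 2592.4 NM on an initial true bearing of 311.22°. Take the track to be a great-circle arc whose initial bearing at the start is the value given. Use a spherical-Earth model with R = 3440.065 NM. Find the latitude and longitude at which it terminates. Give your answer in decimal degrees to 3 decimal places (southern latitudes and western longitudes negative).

The arc subtends δ = 2592.4/3440.065 = 0.753590 rad at the centre.
Converting: φ₁ = 1.430489 rad, θ = 5.431814 rad.
Destination latitude: φ₂ = arcsin( sin φ₁ cos δ + cos φ₁ sin δ cos θ ) = arcsin(0.785127) = 51.732°.
For the longitude increment, Δλ = atan2( sin θ sin δ cos φ₁, cos δ − sin φ₁ sin φ₂ ) = atan2(-0.071978, -0.048175) = -123.794°.
λ₂ = -133.281° + -123.794° = -257.075°, normalized to (−180°, 180°] → 102.925°.

latitude 51.732°, longitude 102.925°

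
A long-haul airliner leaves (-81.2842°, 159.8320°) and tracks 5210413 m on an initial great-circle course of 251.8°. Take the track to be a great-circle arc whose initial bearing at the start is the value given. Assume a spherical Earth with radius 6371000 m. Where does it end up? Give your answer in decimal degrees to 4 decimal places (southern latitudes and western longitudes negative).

latitude -45.2709°, longitude 59.8780°

δ = 5210413/6371000 = 0.817833 rad (46.8584°).
Start latitude φ₁ = -1.418677 rad; initial bearing θ = 4.394739 rad.
sin φ₂ = sin φ₁ cos δ + cos φ₁ sin δ cos θ = (-0.988452)(0.683804) + (0.151533)(0.729666)(-0.312335) = -0.710442
φ₂ = asin(-0.710442) = -0.790126 rad = -45.2709°.
Δλ = atan2( sin θ sin δ cos φ₁ , cos δ − sin φ₁ sin φ₂ ) = atan2(-0.105037, -0.018434) = -1.744526 rad = -99.9540°.
λ₂ = λ₁ + Δλ = 59.8780°.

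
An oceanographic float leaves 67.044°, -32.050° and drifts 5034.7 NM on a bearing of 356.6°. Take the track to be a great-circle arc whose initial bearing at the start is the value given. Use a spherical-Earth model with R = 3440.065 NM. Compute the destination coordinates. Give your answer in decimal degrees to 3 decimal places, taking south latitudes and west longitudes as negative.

latitude 29.056°, longitude 151.818°

Angular distance δ = d/R = 5034.7 / 3440.065 = 1.463548 rad.
Start latitude φ₁ = 1.170139 rad; initial bearing θ = 6.223844 rad.
Destination latitude: φ₂ = arcsin( sin φ₁ cos δ + cos φ₁ sin δ cos θ ) = arcsin(0.485666) = 29.056°.
Then Δλ = atan2(-0.022998, -0.340161) = -3.074086 rad, from sin θ sin δ cos φ₁ over cos δ − sin φ₁ sin φ₂.
λ₂ = -32.050° + -176.132° = -208.182°, normalized to (−180°, 180°] → 151.818°.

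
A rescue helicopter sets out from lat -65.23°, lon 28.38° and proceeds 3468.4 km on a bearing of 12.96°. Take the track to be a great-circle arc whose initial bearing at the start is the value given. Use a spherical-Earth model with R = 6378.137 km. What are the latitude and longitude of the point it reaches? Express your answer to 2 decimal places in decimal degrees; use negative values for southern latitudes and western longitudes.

Central angle δ = d/R = 0.543795 rad.
With φ₁ = -65.23° = -1.138478 rad and θ = 12.96° = 0.226195 rad:
Destination latitude: φ₂ = arcsin( sin φ₁ cos δ + cos φ₁ sin δ cos θ ) = arcsin(-0.565768) = -34.46°.
Δλ = atan2( sin θ sin δ cos φ₁ , cos δ − sin φ₁ sin φ₂ ) = atan2(0.048616, 0.342035) = 0.141191 rad = 8.09°.
λ₂ = 28.38° + 8.09° = 36.47°.

latitude -34.46°, longitude 36.47°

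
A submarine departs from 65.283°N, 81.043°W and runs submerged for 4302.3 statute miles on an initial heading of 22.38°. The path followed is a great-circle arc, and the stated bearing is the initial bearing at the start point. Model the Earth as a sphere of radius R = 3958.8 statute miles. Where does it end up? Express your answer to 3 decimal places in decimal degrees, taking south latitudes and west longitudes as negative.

latitude 49.902°, longitude 67.408°

δ = 4302.3/3958.8 = 1.086769 rad (62.2673°).
With φ₁ = 65.283° = 1.139403 rad and θ = 22.38° = 0.390605 rad:
sin φ₂ = sin φ₁ cos δ + cos φ₁ sin δ cos θ = (0.908384)(0.465348) + (0.418137)(0.885128)(0.924679) = 0.764942
φ₂ = asin(0.764942) = 0.870952 rad = 49.902°.
Δλ = atan2( sin θ sin δ cos φ₁ , cos δ − sin φ₁ sin φ₂ ) = atan2(0.140916, -0.229514) = 2.590958 rad = 148.451°.
λ₂ = -81.043° + 148.451° = 67.408°.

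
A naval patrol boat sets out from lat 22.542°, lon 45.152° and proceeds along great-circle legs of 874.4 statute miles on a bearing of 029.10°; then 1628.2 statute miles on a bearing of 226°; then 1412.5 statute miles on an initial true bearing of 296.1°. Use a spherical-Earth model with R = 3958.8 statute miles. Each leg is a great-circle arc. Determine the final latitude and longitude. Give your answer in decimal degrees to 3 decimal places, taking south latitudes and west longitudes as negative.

latitude 23.813°, longitude 15.042°

Apply the spherical direct solution leg by leg, carrying full precision between legs.
Leg 1: from (22.542°, 45.152°), δ = 874.4/3958.8 = 0.220875 rad, θ = 29.1° → φ = 33.425°, λ = 52.487°.
Leg 2: from (33.425°, 52.487°), δ = 1628.2/3958.8 = 0.411286 rad, θ = 226° → φ = 15.851°, λ = 35.092°.
Leg 3: from (15.851°, 35.092°), δ = 1412.5/3958.8 = 0.356800 rad, θ = 296.1° → φ = 23.813°, λ = 15.042°.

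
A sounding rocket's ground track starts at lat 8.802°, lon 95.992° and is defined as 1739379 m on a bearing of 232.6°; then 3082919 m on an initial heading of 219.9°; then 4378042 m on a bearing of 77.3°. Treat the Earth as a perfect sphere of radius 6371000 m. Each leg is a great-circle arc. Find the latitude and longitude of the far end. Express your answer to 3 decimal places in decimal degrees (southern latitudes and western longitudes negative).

Apply the spherical direct solution leg by leg, carrying full precision between legs.
Leg 1: from (8.802°, 95.992°), δ = 1739379/6371000 = 0.273015 rad, θ = 232.6° → φ = -0.830°, λ = 83.622°.
Leg 2: from (-0.830°, 83.622°), δ = 3082919/6371000 = 0.483899 rad, θ = 219.9° → φ = -21.697°, λ = 64.888°.
Leg 3: from (-21.697°, 64.888°), δ = 4378042/6371000 = 0.687183 rad, θ = 77.3° → φ = -8.987°, λ = 103.682°.

latitude -8.987°, longitude 103.682°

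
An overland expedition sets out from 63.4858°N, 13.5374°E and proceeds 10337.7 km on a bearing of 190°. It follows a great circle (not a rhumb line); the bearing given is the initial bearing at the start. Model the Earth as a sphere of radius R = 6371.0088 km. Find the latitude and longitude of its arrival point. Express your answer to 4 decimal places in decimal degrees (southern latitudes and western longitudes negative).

latitude -29.0384°, longitude 2.0970°

δ = 10337.7/6371.0088 = 1.622616 rad (92.9690°).
Converting: φ₁ = 1.108036 rad, θ = 3.316126 rad.
Destination latitude: φ₂ = arcsin( sin φ₁ cos δ + cos φ₁ sin δ cos θ ) = arcsin(-0.485396) = -29.0384°.
Δλ = atan2( sin θ sin δ cos φ₁ , cos δ − sin φ₁ sin φ₂ ) = atan2(-0.077416, 0.382547) = -0.199673 rad = -11.4404°.
λ₂ = 13.5374° + -11.4404° = 2.0970°.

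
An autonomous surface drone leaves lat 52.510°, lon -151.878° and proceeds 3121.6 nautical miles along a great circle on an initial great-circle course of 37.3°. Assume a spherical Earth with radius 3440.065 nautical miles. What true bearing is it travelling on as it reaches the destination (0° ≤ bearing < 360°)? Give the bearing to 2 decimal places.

The arc subtends δ = 3121.6/3440.065 = 0.907425 rad at the centre.
Start latitude φ₁ = 0.916472 rad; initial bearing θ = 0.651008 rad.
Applying the spherical law of cosines for sides, sin φ₂ = sin φ₁ cos δ + cos φ₁ sin δ cos θ = 0.870061, so φ₂ = 60.466°.
Δλ = atan2( sin θ sin δ cos φ₁ , cos δ − sin φ₁ sin φ₂ ) = atan2(0.290600, -0.074581) = 1.822020 rad = 104.394°.
λ₂ = λ₁ + Δλ = -47.484°.
The forward bearing on arrival equals the back-azimuth from the destination plus 180°.
Back-azimuth from P₂ (60.47°, -47.48°) to P₁ (52.51°, -151.88°), with Δλ' = λ₁ − λ₂ = -104.39°: atan2( sin Δλ' cos φ₁ , cos φ₂ sin φ₁ − sin φ₂ cos φ₁ cos Δλ' ) = 311.57°.
Final bearing = (311.57° + 180°) mod 360° = 131.57°.

final bearing 131.57°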